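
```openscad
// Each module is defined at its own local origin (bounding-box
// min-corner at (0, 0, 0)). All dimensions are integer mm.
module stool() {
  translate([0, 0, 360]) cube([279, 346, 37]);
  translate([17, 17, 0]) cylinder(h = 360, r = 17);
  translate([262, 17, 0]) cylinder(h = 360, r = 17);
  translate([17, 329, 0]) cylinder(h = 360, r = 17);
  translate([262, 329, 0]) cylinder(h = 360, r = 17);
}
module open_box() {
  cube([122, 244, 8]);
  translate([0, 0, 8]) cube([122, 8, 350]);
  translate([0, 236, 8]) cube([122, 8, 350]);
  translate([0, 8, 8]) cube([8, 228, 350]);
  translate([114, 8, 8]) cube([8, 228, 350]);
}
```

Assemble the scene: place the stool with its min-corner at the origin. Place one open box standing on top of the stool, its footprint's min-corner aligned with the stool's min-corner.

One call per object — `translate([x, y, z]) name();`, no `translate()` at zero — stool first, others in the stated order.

stool();
translate([0, 0, 397]) open_box();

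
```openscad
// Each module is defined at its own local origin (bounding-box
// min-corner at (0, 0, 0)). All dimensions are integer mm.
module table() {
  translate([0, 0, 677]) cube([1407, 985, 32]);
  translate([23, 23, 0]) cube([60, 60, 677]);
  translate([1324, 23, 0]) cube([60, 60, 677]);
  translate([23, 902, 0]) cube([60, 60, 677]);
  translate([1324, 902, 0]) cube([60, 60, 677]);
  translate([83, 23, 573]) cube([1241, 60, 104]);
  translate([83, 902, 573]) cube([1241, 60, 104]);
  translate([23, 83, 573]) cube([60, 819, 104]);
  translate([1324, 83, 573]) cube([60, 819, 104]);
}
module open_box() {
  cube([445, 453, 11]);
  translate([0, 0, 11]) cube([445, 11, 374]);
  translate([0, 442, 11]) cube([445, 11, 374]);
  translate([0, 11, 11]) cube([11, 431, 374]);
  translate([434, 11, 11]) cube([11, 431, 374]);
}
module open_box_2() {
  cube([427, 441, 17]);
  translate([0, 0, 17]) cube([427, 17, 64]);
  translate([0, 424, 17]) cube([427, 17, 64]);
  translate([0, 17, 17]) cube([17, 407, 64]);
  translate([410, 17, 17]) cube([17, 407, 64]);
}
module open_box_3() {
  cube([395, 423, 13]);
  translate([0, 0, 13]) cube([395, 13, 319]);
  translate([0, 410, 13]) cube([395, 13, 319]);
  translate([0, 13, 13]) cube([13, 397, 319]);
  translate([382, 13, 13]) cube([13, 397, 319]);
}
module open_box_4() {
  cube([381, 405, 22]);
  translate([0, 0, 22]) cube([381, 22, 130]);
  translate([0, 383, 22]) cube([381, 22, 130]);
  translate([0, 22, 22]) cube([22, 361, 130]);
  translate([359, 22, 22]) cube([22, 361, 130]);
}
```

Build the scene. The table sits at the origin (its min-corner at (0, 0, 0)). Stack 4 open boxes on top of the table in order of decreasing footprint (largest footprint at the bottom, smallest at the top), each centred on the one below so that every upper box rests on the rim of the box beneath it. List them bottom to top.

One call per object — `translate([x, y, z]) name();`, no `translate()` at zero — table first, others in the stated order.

table();
translate([481, 266, 709]) open_box();
translate([490, 272, 1094]) open_box_2();
translate([506, 281, 1175]) open_box_3();
translate([513, 290, 1507]) open_box_4();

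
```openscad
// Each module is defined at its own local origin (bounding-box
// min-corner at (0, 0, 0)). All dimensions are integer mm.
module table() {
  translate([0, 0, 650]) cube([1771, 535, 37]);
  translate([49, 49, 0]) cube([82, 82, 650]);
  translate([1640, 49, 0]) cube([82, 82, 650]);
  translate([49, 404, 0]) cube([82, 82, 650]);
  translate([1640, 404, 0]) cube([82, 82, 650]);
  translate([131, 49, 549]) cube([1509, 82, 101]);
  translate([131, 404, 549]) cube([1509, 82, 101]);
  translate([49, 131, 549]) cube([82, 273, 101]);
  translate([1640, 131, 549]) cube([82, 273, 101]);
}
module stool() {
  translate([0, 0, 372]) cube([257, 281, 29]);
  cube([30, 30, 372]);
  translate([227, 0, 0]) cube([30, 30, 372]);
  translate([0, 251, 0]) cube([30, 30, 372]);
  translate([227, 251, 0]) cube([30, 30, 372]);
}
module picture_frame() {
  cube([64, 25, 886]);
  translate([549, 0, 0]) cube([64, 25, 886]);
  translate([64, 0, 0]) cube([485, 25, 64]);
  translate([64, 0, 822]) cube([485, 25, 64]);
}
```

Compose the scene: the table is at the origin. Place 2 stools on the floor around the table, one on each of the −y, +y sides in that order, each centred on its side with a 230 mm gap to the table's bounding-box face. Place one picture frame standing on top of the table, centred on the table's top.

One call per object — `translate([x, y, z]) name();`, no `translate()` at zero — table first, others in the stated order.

table();
translate([757, -511, 0]) stool();
translate([757, 765, 0]) stool();
translate([579, 255, 687]) picture_frame();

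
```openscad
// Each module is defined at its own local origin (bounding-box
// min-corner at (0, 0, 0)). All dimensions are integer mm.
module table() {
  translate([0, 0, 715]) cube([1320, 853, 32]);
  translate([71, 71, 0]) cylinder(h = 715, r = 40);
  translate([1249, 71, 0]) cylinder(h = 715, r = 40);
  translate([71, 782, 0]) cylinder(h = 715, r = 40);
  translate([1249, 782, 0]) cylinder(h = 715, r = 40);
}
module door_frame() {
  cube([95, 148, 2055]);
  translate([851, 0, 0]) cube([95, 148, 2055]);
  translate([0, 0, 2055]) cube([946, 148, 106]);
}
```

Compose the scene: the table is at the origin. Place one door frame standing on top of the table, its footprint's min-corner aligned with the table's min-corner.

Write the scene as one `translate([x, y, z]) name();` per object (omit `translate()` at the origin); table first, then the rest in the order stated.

table();
translate([0, 0, 747]) door_frame();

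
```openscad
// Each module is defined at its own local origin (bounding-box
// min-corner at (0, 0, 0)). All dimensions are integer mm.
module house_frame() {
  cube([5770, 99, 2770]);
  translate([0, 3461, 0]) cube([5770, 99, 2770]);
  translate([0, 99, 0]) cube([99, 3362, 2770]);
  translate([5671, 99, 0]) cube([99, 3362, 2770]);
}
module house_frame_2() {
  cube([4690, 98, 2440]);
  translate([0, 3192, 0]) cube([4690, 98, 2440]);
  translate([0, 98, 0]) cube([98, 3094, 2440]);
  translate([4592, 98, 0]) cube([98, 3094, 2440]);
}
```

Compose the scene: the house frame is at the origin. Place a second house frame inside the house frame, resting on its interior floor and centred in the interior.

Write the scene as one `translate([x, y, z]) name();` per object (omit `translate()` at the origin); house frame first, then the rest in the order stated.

house_frame();
translate([540, 135, 0]) house_frame_2();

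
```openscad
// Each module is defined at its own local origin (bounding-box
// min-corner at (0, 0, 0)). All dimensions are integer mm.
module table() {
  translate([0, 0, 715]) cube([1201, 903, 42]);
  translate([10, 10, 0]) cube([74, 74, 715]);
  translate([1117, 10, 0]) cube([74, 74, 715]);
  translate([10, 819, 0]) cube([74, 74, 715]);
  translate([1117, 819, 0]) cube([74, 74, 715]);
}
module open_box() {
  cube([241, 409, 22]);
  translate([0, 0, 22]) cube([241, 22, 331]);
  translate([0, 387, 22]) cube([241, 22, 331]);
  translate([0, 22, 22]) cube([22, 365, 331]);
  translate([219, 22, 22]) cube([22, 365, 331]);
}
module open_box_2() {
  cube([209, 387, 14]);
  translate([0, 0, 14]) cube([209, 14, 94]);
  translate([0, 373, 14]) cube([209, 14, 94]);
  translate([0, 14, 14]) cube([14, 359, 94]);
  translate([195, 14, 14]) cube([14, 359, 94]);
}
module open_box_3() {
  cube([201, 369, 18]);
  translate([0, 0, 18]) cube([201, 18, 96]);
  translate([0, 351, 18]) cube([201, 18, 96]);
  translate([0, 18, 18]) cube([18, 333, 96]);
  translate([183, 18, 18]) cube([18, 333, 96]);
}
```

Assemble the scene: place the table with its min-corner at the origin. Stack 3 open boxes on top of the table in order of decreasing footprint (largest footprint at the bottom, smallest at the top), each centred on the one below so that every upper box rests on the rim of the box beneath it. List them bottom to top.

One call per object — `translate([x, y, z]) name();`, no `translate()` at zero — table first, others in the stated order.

table();
translate([480, 247, 757]) open_box();
translate([496, 258, 1110]) open_box_2();
translate([500, 267, 1218]) open_box_3();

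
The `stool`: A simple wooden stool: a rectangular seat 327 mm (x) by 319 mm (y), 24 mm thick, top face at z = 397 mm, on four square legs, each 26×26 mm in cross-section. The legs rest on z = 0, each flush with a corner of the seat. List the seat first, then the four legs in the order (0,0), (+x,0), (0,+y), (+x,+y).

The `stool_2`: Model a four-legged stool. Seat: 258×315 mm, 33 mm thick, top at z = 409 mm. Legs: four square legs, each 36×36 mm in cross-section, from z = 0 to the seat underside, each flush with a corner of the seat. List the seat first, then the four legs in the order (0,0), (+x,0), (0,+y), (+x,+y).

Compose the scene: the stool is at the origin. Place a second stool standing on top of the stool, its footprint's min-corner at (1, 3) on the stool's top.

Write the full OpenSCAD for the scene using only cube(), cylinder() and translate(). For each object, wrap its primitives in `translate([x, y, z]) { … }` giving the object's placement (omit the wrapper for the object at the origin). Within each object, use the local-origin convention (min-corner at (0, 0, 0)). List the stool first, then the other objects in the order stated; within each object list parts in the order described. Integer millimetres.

translate([0, 0, 373]) cube([327, 319, 24]);
cube([26, 26, 373]);
translate([301, 0, 0]) cube([26, 26, 373]);
translate([0, 293, 0]) cube([26, 26, 373]);
translate([301, 293, 0]) cube([26, 26, 373]);
translate([1, 3, 397]) {
  translate([0, 0, 376]) cube([258, 315, 33]);
  cube([36, 36, 376]);
  translate([222, 0, 0]) cube([36, 36, 376]);
  translate([0, 279, 0]) cube([36, 36, 376]);
  translate([222, 279, 0]) cube([36, 36, 376]);
}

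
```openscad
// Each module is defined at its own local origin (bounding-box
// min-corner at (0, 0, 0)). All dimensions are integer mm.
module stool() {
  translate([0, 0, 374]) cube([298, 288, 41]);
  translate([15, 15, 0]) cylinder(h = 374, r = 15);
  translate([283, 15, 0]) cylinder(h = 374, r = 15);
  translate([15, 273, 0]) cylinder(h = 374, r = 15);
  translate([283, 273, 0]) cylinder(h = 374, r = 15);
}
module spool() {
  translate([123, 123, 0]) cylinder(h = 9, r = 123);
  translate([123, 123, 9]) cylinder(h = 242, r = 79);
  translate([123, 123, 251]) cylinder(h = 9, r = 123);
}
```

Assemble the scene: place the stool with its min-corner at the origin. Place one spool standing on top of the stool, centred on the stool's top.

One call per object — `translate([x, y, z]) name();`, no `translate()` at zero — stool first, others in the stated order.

stool();
translate([26, 21, 415]) spool();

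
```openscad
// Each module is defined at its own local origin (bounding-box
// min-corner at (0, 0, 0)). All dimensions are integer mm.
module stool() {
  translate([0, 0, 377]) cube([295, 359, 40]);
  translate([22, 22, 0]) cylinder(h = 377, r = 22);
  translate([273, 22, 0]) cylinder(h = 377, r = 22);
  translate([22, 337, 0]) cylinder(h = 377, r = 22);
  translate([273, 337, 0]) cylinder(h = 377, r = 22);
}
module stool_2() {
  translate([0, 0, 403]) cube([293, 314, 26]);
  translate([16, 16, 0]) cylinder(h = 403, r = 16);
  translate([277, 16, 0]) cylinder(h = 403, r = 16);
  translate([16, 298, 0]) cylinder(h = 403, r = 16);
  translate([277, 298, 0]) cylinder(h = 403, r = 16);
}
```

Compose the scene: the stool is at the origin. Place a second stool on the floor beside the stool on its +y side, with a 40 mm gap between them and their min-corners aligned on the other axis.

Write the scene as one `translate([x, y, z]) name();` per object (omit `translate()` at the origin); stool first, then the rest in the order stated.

stool();
translate([0, 399, 0]) stool_2();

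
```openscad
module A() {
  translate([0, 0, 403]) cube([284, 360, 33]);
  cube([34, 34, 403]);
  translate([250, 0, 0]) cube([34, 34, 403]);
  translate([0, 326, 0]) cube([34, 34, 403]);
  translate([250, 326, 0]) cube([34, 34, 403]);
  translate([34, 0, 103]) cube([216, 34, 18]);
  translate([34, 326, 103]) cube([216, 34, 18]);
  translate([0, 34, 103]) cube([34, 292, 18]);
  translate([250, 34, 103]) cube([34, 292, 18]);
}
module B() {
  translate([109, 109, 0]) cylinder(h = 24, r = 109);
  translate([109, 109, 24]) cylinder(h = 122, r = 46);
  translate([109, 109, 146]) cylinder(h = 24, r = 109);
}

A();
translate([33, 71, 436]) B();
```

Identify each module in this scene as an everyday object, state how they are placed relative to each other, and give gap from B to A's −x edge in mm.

A is a stool. B is a spool. The spool is on top of the stool, centred. The gap from the spool to the stool's −x edge is 33 mm.

The spool's min-x is at 33; the stool's min-x is 0; gap = 33 mm.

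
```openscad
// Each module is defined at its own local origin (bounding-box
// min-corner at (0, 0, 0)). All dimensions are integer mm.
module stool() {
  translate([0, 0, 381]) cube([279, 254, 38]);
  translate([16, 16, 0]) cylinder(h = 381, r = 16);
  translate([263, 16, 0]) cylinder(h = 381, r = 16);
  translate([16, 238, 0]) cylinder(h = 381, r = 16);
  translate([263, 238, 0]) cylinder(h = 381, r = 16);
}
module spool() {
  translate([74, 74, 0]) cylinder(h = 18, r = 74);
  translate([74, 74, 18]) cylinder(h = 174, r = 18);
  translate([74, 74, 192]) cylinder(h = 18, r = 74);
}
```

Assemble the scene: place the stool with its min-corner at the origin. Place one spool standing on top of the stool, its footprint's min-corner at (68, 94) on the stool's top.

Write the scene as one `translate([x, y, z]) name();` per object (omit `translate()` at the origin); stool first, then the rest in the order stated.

stool();
translate([68, 94, 419]) spool();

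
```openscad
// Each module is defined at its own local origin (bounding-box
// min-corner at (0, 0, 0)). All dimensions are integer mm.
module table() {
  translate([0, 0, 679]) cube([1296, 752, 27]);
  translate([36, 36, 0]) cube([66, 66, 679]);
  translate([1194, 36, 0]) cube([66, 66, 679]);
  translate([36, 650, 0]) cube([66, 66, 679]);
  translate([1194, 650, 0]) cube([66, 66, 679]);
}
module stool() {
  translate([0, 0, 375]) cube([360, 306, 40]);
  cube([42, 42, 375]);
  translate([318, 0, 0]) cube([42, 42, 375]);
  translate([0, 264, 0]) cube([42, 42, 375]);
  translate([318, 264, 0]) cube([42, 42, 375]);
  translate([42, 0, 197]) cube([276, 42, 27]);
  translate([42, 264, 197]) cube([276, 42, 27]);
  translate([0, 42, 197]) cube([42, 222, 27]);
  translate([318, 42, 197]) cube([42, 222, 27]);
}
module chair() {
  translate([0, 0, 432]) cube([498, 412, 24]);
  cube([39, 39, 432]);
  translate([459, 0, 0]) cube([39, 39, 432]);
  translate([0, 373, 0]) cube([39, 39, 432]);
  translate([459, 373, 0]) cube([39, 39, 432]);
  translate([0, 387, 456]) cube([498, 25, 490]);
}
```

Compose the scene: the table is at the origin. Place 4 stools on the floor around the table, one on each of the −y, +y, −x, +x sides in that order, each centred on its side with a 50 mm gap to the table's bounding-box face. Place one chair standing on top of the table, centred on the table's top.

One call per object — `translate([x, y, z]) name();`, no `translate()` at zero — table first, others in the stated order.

table();
translate([468, -356, 0]) stool();
translate([468, 802, 0]) stool();
translate([-410, 223, 0]) stool();
translate([1346, 223, 0]) stool();
translate([399, 170, 706]) chair();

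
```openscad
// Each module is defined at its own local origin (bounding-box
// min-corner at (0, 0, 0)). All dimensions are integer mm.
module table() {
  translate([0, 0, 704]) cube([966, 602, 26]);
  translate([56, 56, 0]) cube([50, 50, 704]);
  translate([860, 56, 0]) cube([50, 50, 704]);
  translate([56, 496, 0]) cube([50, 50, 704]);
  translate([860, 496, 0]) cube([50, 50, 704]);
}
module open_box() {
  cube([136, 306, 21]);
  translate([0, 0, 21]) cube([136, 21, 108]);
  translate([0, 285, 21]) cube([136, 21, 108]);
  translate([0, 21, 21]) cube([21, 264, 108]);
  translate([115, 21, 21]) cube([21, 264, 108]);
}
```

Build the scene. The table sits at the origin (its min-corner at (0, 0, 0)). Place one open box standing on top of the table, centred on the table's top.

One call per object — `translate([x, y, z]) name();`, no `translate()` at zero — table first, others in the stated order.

table();
translate([415, 148, 730]) open_box();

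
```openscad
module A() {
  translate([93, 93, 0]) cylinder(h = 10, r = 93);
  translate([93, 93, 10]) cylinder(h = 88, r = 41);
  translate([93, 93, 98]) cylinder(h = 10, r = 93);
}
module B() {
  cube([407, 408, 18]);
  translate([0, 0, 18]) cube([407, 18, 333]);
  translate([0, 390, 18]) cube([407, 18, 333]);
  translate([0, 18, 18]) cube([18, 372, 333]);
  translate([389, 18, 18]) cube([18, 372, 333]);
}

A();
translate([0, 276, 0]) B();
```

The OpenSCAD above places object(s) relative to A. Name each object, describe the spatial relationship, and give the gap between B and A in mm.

The open box's nearest face is 90 mm from the spool's +y face.

A is a spool. B is an open box. The open box is on the floor beside the spool on its +y side. The gap between the open box and the spool is 90 mm.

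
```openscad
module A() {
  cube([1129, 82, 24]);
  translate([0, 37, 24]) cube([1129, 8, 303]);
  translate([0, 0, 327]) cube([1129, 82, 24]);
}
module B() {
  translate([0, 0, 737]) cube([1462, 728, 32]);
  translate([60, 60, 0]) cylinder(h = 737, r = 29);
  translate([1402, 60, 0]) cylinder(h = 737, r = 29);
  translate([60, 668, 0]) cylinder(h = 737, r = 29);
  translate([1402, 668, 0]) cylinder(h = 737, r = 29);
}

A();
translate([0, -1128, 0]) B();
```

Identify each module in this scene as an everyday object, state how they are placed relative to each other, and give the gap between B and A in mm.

A is an I-beam. B is a table. The table is on the floor beside the I-beam on its −y side. The gap between the table and the I-beam is 400 mm.

The table's nearest face is 400 mm from the I-beam's −y face.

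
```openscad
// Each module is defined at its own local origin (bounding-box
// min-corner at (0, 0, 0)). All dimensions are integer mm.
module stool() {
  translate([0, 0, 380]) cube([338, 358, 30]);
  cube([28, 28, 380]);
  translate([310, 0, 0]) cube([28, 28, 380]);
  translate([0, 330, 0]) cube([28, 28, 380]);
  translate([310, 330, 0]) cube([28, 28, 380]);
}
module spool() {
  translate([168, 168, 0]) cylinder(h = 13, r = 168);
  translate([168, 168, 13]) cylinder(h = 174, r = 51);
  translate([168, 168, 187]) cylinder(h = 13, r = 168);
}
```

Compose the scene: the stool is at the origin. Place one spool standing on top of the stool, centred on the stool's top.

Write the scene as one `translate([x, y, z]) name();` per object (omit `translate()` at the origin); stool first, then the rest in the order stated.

stool();
translate([1, 11, 410]) spool();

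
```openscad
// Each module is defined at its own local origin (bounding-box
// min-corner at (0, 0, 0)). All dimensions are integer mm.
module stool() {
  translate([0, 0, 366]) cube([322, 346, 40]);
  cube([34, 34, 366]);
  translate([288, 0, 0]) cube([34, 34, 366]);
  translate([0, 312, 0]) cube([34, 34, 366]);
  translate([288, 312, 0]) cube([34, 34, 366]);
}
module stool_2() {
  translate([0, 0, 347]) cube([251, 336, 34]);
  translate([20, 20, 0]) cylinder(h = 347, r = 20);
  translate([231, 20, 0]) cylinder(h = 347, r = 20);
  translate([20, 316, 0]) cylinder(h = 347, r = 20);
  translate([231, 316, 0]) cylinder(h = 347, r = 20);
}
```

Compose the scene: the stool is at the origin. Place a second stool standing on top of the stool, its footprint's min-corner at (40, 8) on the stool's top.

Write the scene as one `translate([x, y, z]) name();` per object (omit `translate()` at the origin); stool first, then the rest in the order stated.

stool();
translate([40, 8, 406]) stool_2();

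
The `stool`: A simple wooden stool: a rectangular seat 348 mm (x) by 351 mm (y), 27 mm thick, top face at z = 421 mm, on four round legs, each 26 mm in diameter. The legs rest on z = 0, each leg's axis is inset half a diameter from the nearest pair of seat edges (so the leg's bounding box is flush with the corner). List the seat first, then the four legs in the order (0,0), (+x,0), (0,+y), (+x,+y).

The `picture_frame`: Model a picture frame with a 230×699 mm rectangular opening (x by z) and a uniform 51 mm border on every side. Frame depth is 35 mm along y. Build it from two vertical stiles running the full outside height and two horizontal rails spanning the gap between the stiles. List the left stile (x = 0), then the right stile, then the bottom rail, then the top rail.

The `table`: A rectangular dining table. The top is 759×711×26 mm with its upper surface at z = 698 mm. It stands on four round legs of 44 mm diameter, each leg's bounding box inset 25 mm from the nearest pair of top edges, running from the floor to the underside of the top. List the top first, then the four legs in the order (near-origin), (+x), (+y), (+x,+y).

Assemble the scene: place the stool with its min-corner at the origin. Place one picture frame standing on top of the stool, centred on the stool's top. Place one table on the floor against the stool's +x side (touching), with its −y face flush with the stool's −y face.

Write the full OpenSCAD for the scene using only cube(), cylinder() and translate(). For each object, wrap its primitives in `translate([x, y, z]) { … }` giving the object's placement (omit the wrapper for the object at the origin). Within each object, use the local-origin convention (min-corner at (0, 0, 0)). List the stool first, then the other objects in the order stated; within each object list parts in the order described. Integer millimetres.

translate([0, 0, 394]) cube([348, 351, 27]);
translate([13, 13, 0]) cylinder(h = 394, r = 13);
translate([335, 13, 0]) cylinder(h = 394, r = 13);
translate([13, 338, 0]) cylinder(h = 394, r = 13);
translate([335, 338, 0]) cylinder(h = 394, r = 13);
translate([8, 158, 421]) {
  cube([51, 35, 801]);
  translate([281, 0, 0]) cube([51, 35, 801]);
  translate([51, 0, 0]) cube([230, 35, 51]);
  translate([51, 0, 750]) cube([230, 35, 51]);
}
translate([348, 0, 0]) {
  translate([0, 0, 672]) cube([759, 711, 26]);
  translate([47, 47, 0]) cylinder(h = 672, r = 22);
  translate([712, 47, 0]) cylinder(h = 672, r = 22);
  translate([47, 664, 0]) cylinder(h = 672, r = 22);
  translate([712, 664, 0]) cylinder(h = 672, r = 22);
}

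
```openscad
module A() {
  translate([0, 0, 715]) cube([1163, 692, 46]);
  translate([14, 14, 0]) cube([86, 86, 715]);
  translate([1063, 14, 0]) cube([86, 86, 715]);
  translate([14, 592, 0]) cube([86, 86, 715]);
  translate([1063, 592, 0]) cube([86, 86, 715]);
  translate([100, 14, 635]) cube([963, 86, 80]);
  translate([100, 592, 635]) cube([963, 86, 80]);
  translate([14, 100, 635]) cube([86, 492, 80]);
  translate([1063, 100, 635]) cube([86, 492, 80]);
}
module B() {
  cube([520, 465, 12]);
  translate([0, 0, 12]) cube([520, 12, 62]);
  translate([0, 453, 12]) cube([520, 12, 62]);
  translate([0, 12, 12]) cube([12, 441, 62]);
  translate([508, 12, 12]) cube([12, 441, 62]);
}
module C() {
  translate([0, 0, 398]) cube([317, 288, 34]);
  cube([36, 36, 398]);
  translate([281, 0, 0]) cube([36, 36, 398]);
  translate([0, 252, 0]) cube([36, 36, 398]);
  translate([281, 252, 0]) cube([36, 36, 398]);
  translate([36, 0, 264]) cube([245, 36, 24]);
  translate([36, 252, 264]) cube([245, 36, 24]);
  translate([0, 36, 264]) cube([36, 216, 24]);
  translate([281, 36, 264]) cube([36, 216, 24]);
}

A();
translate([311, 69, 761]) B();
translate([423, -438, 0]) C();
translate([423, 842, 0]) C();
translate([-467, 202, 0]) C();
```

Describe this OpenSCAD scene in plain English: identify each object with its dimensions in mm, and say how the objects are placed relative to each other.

A is a table with a 1163×692 mm rectangular top, 46 mm thick, top surface at z = 761 mm, supported by four 86×86 mm square legs, each inset 14 mm from the nearest pair of top edges, running from the floor. Four apron rails, 86 mm thick and 80 mm tall, run between adjacent legs with their top edges flush with the underside of the top and their outer faces flush with the legs' outer faces.

B is an open-topped rectangular box: outside dimensions 520×465×74 mm, with a uniform wall and base thickness of 12 mm. The base is a full 520×465 slab on the floor; four walls sit on top of the base. The front and back walls (the −y and +y sides) span the full width; the two side walls fit between them.

C is a four-legged stool. The seat is 317×288 mm, 34 mm thick, top at z = 432 mm. It stands on four square legs, each 36×36 mm in cross-section, from z = 0 to the seat underside, each flush with a corner of the seat. Four stretchers, 36 mm wide and 24 mm tall, connect adjacent legs with their undersides at z = 264 mm, each running between the inner faces of the legs it joins and aligned with the legs' outer faces on the other axis.

The open box is on top of the table. Three stools sit around the table at the −y, +y, −x sides.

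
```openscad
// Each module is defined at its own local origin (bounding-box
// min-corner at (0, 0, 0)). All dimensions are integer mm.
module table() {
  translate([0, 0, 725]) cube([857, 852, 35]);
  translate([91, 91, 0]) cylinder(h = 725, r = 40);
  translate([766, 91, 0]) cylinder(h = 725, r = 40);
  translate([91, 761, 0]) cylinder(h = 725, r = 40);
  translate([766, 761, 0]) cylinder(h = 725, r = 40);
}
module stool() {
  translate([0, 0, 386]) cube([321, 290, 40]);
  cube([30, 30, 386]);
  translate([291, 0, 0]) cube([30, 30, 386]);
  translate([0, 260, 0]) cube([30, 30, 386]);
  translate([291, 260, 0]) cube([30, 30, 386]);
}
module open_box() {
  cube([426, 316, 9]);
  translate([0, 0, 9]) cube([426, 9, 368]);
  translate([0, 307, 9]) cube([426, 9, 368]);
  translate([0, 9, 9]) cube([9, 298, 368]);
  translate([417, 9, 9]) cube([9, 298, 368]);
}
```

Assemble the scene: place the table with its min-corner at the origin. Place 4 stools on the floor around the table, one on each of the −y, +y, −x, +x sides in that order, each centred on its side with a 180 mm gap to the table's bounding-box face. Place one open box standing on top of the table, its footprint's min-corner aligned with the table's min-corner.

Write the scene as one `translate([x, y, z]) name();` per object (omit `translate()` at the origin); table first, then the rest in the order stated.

table();
translate([268, -470, 0]) stool();
translate([268, 1032, 0]) stool();
translate([-501, 281, 0]) stool();
translate([1037, 281, 0]) stool();
translate([0, 0, 760]) open_box();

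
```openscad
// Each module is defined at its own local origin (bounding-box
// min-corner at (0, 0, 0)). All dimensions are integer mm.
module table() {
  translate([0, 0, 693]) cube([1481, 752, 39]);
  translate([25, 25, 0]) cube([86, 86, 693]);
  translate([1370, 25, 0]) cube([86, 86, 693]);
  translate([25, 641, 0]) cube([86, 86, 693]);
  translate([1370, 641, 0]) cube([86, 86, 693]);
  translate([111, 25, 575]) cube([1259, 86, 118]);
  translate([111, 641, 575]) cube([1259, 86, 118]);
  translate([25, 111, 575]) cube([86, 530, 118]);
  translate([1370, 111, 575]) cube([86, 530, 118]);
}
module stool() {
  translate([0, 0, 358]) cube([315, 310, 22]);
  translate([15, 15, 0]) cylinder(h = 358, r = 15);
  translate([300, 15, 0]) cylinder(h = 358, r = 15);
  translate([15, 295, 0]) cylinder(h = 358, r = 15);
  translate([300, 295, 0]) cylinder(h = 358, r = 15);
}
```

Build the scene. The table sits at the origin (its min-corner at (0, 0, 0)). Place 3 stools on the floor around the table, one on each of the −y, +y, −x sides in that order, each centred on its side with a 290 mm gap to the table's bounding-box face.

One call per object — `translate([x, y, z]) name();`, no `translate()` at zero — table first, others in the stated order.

table();
translate([583, -600, 0]) stool();
translate([583, 1042, 0]) stool();
translate([-605, 221, 0]) stool();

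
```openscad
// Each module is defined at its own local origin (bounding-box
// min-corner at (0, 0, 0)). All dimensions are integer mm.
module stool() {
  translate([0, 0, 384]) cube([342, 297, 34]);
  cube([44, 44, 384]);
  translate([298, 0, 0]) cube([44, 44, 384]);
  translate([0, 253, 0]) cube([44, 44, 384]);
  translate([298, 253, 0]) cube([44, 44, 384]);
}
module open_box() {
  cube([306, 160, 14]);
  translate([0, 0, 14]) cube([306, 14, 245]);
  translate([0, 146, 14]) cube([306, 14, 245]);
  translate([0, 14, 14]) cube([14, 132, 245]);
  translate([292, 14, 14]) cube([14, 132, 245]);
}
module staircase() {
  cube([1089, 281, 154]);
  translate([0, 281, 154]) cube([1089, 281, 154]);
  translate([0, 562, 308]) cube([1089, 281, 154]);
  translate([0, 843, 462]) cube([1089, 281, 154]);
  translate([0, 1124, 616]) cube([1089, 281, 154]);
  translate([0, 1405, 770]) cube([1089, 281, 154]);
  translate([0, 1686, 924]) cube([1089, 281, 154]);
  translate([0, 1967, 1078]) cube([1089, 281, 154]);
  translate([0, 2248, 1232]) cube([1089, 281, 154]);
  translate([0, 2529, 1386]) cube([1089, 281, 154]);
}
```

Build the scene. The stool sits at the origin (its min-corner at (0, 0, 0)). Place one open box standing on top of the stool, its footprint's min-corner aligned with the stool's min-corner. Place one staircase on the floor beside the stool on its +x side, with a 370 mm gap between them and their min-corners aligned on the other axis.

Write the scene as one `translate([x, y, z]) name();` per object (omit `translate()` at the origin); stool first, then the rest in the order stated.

stool();
translate([0, 0, 418]) open_box();
translate([712, 0, 0]) staircase();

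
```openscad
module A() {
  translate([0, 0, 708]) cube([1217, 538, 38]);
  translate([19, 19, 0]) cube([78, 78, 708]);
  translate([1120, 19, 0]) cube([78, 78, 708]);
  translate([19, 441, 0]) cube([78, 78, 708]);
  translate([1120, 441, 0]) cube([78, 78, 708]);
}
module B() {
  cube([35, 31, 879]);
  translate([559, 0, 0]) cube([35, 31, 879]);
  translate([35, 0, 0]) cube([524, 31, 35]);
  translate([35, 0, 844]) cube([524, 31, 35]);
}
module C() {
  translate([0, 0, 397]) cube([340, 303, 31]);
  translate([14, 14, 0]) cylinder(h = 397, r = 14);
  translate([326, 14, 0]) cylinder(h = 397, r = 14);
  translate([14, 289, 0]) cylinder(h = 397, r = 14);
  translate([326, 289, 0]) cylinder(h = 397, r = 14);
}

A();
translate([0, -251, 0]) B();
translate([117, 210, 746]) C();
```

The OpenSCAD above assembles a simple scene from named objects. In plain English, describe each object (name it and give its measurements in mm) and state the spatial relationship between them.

A is a table with a 1217×538 mm rectangular top, 38 mm thick, top surface at z = 746 mm, supported by four 78×78 mm square legs, each inset 19 mm from the nearest pair of top edges, running from the floor.

B is a picture frame with a 524×809 mm rectangular opening (x by z) and a uniform 35 mm border on every side. Frame depth is 31 mm along y. It is built from two vertical stiles running the full outside height and two horizontal rails spanning the gap between the stiles.

C is a four-legged stool. The seat is a 340×303×31 mm slab whose top surface is at z = 428 mm; four round legs, each 28 mm in diameter, run from the floor (z = 0) to the underside of the seat, each leg's axis is inset half a diameter from the nearest pair of seat edges (so the leg's bounding box is flush with the corner).

The picture frame is on the floor beside the table on its −y side. The stool is on top of the table.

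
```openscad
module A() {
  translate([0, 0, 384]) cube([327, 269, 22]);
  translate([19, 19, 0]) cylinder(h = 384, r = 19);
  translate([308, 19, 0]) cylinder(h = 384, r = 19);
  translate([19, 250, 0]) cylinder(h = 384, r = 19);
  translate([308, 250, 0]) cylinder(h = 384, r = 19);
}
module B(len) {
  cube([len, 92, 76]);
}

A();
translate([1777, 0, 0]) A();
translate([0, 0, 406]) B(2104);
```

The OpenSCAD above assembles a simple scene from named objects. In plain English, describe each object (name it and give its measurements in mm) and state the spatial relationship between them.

A is a four-legged stool. The seat is 327×269 mm, 22 mm thick, top at z = 406 mm. It stands on four round legs, each 38 mm in diameter, from z = 0 to the seat underside, each leg's axis is inset half a diameter from the nearest pair of seat edges (so the leg's bounding box is flush with the corner).

B is a rectangular beam 2104 mm long (x), 92 mm deep (y), 76 mm thick (z).

The beam spans the tops of two stools placed 1450 mm apart, resting at z = 406 mm.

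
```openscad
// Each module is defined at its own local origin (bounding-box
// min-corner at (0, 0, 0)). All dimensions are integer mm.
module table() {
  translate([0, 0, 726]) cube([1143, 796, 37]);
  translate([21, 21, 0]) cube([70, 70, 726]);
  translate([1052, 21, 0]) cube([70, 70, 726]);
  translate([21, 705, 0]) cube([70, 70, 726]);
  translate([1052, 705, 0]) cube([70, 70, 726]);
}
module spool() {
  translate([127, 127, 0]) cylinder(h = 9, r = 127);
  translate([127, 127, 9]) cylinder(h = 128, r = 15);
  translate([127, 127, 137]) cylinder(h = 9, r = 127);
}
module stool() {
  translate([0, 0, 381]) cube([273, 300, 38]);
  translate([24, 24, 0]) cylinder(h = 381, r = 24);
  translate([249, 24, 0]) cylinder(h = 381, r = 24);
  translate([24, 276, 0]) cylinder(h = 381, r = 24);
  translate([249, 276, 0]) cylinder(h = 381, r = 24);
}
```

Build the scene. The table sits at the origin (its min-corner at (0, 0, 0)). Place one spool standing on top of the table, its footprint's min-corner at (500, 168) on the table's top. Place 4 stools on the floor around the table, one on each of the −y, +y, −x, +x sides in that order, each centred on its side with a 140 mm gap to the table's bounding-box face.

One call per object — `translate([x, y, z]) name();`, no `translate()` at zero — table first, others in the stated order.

table();
translate([500, 168, 763]) spool();
translate([435, -440, 0]) stool();
translate([435, 936, 0]) stool();
translate([-413, 248, 0]) stool();
translate([1283, 248, 0]) stool();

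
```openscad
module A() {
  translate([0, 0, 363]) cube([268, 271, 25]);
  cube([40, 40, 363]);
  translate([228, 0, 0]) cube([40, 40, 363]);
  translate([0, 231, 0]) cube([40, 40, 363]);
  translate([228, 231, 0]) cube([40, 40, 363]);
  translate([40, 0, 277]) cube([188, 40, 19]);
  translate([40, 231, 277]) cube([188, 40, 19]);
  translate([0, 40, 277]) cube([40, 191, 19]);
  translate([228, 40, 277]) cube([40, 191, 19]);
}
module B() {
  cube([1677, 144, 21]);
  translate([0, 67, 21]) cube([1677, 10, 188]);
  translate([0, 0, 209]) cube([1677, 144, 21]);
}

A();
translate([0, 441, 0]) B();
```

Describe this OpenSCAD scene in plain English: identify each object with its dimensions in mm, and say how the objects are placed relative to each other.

A is a four-legged stool. The seat is 268×271 mm, 25 mm thick, top at z = 388 mm. It stands on four square legs, each 40×40 mm in cross-section, from z = 0 to the seat underside, each flush with a corner of the seat. Four stretchers, 40 mm wide and 19 mm tall, connect adjacent legs with their undersides at z = 277 mm, each running between the inner faces of the legs it joins and aligned with the legs' outer faces on the other axis.

B is an I-beam lying along x, 1677 mm long. Overall section height 230 mm. Two flanges 144 mm wide (y) and 21 mm thick, one on the floor and one at the top; a web 10 mm thick runs between them, centred on the flange width.

The I-beam is on the floor beside the stool on its +y side.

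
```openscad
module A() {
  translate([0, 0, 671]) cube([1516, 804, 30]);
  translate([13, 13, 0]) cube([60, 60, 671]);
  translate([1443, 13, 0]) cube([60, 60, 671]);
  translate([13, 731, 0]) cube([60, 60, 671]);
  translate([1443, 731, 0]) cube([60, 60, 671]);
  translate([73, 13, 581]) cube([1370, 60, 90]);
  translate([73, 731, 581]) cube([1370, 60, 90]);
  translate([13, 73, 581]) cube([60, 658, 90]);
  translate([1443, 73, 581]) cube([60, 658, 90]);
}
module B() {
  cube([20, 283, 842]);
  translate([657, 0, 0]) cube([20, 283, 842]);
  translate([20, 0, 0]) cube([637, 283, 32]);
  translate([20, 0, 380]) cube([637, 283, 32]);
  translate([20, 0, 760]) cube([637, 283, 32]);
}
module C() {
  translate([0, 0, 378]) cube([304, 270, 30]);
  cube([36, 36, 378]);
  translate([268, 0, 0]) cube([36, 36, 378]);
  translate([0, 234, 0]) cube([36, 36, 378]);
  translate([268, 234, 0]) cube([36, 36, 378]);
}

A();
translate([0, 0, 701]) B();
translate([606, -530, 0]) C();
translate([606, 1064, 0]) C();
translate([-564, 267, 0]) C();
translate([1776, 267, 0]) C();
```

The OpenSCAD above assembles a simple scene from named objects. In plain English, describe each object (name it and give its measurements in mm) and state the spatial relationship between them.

A is a table with a 1516×804 mm rectangular top, 30 mm thick, top surface at z = 701 mm, supported by four 60×60 mm square legs, each inset 13 mm from the nearest pair of top edges, running from the floor. Four apron rails, 60 mm thick and 90 mm tall, run between adjacent legs with their top edges flush with the underside of the top and their outer faces flush with the legs' outer faces.

B is an open bookshelf. Two side panels, each 20 mm thick, 283 mm deep and 842 mm tall, stand 677 mm apart (outside-to-outside). Between them sit 3 shelves, each 32 mm thick and 283 mm deep, spanning the full gap between the sides. The bottom shelf rests on the floor (its underside at z = 0) and the clear gap between one shelf's top and the next shelf's underside is 348 mm.

C is a four-legged stool. The seat is a 304×270×30 mm slab whose top surface is at z = 408 mm; four square legs, each 36×36 mm in cross-section, run from the floor (z = 0) to the underside of the seat, each flush with a corner of the seat.

The bookshelf is on top of the table. Four stools sit around the table at the −y, +y, −x, +x sides.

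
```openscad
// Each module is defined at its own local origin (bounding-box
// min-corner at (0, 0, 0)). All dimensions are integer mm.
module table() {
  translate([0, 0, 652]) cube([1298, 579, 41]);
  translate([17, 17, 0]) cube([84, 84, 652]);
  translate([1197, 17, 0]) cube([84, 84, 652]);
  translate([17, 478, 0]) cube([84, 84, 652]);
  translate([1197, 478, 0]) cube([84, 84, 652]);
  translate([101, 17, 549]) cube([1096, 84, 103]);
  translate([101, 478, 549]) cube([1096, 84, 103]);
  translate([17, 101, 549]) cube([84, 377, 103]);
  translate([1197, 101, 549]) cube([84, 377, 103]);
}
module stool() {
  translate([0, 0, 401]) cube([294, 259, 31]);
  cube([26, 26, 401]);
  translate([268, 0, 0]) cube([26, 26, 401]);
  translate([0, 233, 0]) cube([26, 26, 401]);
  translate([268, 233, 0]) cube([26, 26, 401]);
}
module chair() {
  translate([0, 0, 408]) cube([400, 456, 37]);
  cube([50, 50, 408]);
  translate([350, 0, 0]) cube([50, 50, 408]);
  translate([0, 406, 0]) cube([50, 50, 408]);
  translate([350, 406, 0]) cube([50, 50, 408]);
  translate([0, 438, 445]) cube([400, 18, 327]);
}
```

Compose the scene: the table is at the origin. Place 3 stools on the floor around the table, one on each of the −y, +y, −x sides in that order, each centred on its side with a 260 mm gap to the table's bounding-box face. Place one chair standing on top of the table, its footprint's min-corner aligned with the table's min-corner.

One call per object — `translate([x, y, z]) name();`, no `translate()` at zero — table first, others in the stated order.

table();
translate([502, -519, 0]) stool();
translate([502, 839, 0]) stool();
translate([-554, 160, 0]) stool();
translate([0, 0, 693]) chair();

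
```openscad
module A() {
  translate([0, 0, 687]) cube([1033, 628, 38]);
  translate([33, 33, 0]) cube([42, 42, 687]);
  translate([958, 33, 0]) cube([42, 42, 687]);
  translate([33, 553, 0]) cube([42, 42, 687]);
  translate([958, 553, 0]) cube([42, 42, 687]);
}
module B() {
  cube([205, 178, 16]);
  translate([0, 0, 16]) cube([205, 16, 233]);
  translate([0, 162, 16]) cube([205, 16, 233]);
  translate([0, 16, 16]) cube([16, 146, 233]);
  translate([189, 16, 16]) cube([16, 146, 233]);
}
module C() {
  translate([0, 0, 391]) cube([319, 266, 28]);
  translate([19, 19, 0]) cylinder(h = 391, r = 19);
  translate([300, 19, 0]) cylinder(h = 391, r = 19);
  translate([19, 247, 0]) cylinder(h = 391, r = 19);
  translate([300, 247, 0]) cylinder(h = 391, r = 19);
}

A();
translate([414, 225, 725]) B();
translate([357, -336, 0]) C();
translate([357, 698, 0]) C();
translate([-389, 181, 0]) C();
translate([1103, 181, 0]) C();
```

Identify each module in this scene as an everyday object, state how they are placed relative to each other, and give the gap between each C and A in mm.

A is a table. B is an open box. C is a stool. The open box is on top of the table, centred. Four stools sit around the table at the −y, +y, −x, +x sides. The gap between each stool and the table is 70 mm.

Each stool's nearest face is 70 mm from the table's bounding box.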